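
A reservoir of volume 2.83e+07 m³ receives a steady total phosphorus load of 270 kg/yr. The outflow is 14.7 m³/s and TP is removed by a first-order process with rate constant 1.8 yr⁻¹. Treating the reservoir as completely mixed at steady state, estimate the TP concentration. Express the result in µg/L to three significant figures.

Outflow Q = 14.7 m³/s × 3.156e+07 s/yr = 4.639e+08 m³/yr.
Steady-state CSTR mass balance: W = Q·C + k·V·C, so C = W/(Q + kV).
Q + kV = 4.639e+08 + 1.8·2.83e+07 = 5.148e+08 m³/yr.
C = 270/5.148e+08 = 5.244e-07 kg/m³ = 0.0005244 mg/L = 0.5244 µg/L.

0.524 µg/L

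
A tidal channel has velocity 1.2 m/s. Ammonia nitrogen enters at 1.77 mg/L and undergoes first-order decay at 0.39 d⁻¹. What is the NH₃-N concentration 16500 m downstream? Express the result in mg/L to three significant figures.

1.66 mg/L

Travel time t = 16500 m / 1.2 m/s = 1.65e+04/1.2 = 1.375e+04 s = 0.1591 d.
First-order decay: C = 1.77·exp(−0.39·0.1591) = 1.77·0.9398 = 1.663 mg/L.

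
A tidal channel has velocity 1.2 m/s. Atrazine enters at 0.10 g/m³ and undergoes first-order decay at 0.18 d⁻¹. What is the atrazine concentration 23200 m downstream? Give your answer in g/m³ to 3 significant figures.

0.0961 g/m³

Travel time t = 23200 m / 1.2 m/s = 2.32e+04/1.2 = 1.933e+04 s = 0.2238 d.
First-order decay: C = 0.10·exp(−0.18·0.2238) = 0.10·0.9605 = 0.09605 g/m³.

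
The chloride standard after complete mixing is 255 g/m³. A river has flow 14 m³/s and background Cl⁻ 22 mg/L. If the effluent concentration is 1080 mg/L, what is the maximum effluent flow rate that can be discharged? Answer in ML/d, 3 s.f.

342 ML/d

Mass balance at complete mixing: C_std·(Q_w + Q_r) = Q_w·C_e + Q_r·C_b.
Rearranging, Q_w = Q_r·(C_std − C_b)/(C_e − C_std) = 14·(255 − 22) / (1080 − 255) = 3.954 m³/s.
= 341.6 ML/d.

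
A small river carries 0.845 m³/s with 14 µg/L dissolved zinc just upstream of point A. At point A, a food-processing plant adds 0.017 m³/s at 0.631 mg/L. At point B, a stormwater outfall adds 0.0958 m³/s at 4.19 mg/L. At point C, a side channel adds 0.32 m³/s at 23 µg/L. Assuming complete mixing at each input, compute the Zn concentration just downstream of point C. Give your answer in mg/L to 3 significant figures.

0.338 mg/L

14 µg/L = 0.014 mg/L.
After input A: C = (0.845·0.014 + 0.017·0.631) / 0.862 = 0.02617 mg/L.
After input B: C = (0.862·0.02617 + 0.0958·4.19) / 0.9578 = 0.4426 mg/L.
23 µg/L = 0.023 mg/L.
After input C: C = (0.9578·0.4426 + 0.32·0.023) / 1.278 = 0.3375 mg/L.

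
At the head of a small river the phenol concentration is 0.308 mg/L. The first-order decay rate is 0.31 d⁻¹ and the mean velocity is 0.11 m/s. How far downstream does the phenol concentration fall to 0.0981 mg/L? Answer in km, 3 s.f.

35.1 km

From C = C₀·e^(−kt), t = ln(C₀/C)/k = ln(0.308/0.0981)/0.31 = 1.144/0.31 = 3.691 d.
Distance = v·t = 0.11 m/s × 3.189e+05 s = 3.508e+04 m = 35.08 km.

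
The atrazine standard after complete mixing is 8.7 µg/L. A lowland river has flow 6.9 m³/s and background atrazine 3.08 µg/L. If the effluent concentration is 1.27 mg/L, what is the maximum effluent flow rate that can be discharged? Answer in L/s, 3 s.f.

30.7 L/s

3.08 µg/L = 0.00308 mg/L.
8.7 µg/L = 0.0087 mg/L.
Mass balance at complete mixing: C_std·(Q_w + Q_r) = Q_w·C_e + Q_r·C_b.
Rearranging, Q_w = Q_r·(C_std − C_b)/(C_e − C_std) = 6.9·(0.0087 − 0.00308) / (1.27 − 0.0087) = 0.03074 m³/s.
= 30.74 L/s.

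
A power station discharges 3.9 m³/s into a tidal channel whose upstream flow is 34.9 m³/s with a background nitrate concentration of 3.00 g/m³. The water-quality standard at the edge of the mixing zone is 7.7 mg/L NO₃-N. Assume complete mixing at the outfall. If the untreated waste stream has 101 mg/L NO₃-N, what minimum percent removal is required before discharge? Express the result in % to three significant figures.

Mass balance: 7.7·38.8 = 3.9·Cₑ + 34.9·3.
Cₑ = (298.8 − 104.7) / 3.9 = 49.76 mg/L.
Required removal = 1 − 49.76/101 = 50.73 %.

50.7 %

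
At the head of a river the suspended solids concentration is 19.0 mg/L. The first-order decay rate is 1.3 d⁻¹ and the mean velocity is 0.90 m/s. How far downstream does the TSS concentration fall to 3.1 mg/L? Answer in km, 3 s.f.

From C = C₀·e^(−kt), t = ln(C₀/C)/k = ln(19.0/3.1)/1.3 = 1.813/1.3 = 1.395 d.
Distance = v·t = 0.90 m/s × 1.205e+05 s = 1.084e+05 m = 108.4 km.

108 km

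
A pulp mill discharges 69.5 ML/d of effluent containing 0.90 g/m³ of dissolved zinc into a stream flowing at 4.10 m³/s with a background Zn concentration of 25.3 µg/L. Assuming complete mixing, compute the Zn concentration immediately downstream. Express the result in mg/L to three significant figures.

69.5 ML/d = 0.8044 m³/s.
25.3 µg/L = 0.0253 mg/L.
By mass balance at complete mixing, C = (0.8044·0.9 + 4.1·0.0253) / (0.8044 + 4.1) = 0.8277/4.904 = 0.1688 mg/L.

0.169 mg/L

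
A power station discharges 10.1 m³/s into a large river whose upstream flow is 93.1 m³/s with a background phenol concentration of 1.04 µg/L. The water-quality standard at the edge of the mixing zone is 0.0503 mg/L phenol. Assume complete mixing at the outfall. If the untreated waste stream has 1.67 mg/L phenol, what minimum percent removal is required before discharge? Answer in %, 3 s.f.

1.04 µg/L = 0.00104 mg/L.
Mass balance: 0.0503·103.2 = 10.1·Cₑ + 93.1·0.00104.
Cₑ = (5.191 − 0.09682) / 10.1 = 0.5044 mg/L.
Required removal = 1 − 0.5044/1.67 = 69.8 %.

69.8 %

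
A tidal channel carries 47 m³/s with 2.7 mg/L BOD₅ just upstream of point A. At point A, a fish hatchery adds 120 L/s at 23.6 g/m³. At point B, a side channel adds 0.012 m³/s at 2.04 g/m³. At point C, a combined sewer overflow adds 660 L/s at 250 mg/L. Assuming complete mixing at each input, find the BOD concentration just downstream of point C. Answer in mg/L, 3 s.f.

6.17 mg/L

120 L/s = 0.12 m³/s.
After input A: C = (47·2.7 + 0.12·23.6) / 47.12 = 2.753 mg/L.
After input B: C = (47.12·2.753 + 0.012·2.04) / 47.13 = 2.753 mg/L.
660 L/s = 0.66 m³/s.
After input C: C = (47.13·2.753 + 0.66·250) / 47.79 = 6.167 mg/L.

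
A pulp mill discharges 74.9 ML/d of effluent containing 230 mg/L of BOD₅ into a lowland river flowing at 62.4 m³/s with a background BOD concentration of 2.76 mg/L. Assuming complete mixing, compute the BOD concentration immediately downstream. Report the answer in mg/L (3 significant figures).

74.9 ML/d = 0.8669 m³/s.
Conservation of mass across the mixing zone: C = (0.8669·230 + 62.4·2.76) / (0.8669 + 62.4) = 371.6/63.27 = 5.874 mg/L.

5.87 mg/L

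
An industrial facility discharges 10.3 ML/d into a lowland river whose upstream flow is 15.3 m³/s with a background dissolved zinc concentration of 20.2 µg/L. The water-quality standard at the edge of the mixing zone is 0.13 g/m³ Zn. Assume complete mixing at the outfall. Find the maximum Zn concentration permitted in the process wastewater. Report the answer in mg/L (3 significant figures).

14.2 mg/L

10.3 ML/d = 0.1192 m³/s.
20.2 µg/L = 0.0202 mg/L.
Mass balance: 0.13·15.42 = 0.1192·Cₑ + 15.3·0.0202.
Cₑ = (2.004 − 0.3091) / 0.1192 = 14.22 mg/L.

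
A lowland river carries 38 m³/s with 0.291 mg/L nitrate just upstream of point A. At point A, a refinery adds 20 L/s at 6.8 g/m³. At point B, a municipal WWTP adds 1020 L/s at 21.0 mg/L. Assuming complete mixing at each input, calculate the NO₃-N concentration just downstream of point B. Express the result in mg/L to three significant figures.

0.835 mg/L

20 L/s = 0.02 m³/s.
After input A: C = (38·0.291 + 0.02·6.8) / 38.02 = 0.2944 mg/L.
1020 L/s = 1.02 m³/s.
After input B: C = (38.02·0.2944 + 1.02·21) / 39.04 = 0.8354 mg/L.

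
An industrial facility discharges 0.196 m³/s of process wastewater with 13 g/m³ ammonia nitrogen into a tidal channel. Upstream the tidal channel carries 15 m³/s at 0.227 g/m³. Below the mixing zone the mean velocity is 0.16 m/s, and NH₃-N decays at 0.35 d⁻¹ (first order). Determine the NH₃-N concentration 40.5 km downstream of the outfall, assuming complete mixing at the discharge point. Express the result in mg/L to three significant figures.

After complete mixing, C₀ = (0.196·13 + 15·0.227) / 15.2 = 0.3917 mg/L.
Travel time t = 4.05e+04 m / 0.16 m/s = 2.531e+05 s = 2.93 d.
C = 0.3917·exp(−0.35·2.93) = 0.3917·0.3587 = 0.1405 mg/L.

0.141 mg/L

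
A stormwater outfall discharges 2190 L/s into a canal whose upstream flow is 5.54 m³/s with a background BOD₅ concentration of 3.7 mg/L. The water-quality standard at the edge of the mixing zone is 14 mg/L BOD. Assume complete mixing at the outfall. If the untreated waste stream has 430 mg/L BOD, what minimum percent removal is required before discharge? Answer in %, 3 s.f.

2190 L/s = 2.19 m³/s.
Mass balance: 14·7.73 = 2.19·Cₑ + 5.54·3.7.
Cₑ = (108.2 − 20.5) / 2.19 = 40.06 mg/L.
Required removal = 1 − 40.06/430 = 90.68 %.

90.7 %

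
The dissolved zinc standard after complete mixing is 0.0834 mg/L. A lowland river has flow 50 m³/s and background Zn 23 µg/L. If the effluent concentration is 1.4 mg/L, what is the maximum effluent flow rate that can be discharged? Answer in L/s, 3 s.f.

23 µg/L = 0.023 mg/L.
Mass balance at complete mixing: C_std·(Q_w + Q_r) = Q_w·C_e + Q_r·C_b.
Rearranging, Q_w = Q_r·(C_std − C_b)/(C_e − C_std) = 50·(0.0834 − 0.023) / (1.4 − 0.0834) = 2.294 m³/s.
= 2294 L/s.

2290 L/s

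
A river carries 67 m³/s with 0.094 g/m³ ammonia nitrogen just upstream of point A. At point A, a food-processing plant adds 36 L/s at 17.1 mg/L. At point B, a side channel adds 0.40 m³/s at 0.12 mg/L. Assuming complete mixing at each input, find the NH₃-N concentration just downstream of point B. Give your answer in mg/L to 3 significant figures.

0.103 mg/L

36 L/s = 0.036 m³/s.
After input A: C = (67·0.094 + 0.036·17.1) / 67.04 = 0.1031 mg/L.
After input B: C = (67.04·0.1031 + 0.4·0.12) / 67.44 = 0.1032 mg/L.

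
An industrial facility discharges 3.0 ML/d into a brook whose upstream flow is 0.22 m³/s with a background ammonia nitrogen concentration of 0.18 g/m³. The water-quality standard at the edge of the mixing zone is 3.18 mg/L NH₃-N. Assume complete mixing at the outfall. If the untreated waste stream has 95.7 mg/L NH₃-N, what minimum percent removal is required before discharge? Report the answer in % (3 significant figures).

76.8 %

3.0 ML/d = 0.03472 m³/s.
Mass balance: 3.18·0.2547 = 0.03472·Cₑ + 0.22·0.18.
Cₑ = (0.81 − 0.0396) / 0.03472 = 22.19 mg/L.
Required removal = 1 − 22.19/95.7 = 76.82 %.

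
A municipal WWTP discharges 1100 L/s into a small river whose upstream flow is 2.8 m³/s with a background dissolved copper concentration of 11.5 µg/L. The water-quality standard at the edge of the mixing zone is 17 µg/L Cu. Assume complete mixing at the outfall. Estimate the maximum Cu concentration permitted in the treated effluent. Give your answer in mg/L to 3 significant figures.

1100 L/s = 1.1 m³/s.
11.5 µg/L = 0.0115 mg/L.
17 µg/L = 0.017 mg/L.
Mass balance: 0.017·3.9 = 1.1·Cₑ + 2.8·0.0115.
Cₑ = (0.0663 − 0.0322) / 1.1 = 0.031 mg/L.

0.0310 mg/L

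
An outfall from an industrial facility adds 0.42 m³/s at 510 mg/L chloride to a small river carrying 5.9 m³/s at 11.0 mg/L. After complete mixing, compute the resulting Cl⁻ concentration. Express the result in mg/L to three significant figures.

Conservation of mass across the mixing zone: C = (0.42·510 + 5.9·11) / (0.42 + 5.9) = 279.1/6.32 = 44.16 mg/L.

44.2 mg/L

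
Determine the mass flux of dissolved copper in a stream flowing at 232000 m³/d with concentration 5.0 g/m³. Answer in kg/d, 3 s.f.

1160 kg/d

232000 m³/d = 2.685 m³/s.
Mass flux = Q·C = 2.685 m³/s × 5 g/m³ = 13.43 g/s.
= 13.43 g/s × 86.4 = 1160 kg/d.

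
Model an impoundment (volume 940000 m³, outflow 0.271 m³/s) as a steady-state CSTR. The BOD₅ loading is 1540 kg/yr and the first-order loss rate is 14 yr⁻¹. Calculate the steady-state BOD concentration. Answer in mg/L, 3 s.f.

0.0709 mg/L

Outflow Q = 0.271 m³/s × 3.156e+07 s/yr = 8.552e+06 m³/yr.
Steady-state CSTR mass balance: W = Q·C + k·V·C, so C = W/(Q + kV).
Q + kV = 8.552e+06 + 14·940000 = 2.171e+07 m³/yr.
C = 1540/2.171e+07 = 7.093e-05 kg/m³ = 0.07093 mg/L.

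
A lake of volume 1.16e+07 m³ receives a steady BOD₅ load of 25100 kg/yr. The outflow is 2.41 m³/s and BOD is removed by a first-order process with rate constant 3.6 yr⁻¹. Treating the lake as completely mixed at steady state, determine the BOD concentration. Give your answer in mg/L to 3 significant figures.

0.213 mg/L

Outflow Q = 2.41 m³/s × 3.156e+07 s/yr = 7.605e+07 m³/yr.
Steady-state CSTR mass balance: W = Q·C + k·V·C, so C = W/(Q + kV).
Q + kV = 7.605e+07 + 3.6·1.16e+07 = 1.178e+08 m³/yr.
C = 25100/1.178e+08 = 0.000213 kg/m³ = 0.213 mg/L.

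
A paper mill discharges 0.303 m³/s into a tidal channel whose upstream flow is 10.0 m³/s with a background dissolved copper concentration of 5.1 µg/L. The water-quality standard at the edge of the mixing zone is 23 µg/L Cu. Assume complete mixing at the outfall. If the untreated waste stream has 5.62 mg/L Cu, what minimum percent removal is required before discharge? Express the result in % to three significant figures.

5.1 µg/L = 0.0051 mg/L.
23 µg/L = 0.023 mg/L.
Mass balance: 0.023·10.3 = 0.303·Cₑ + 10·0.0051.
Cₑ = (0.237 − 0.051) / 0.303 = 0.6138 mg/L.
Required removal = 1 − 0.6138/5.62 = 89.08 %.

89.1 %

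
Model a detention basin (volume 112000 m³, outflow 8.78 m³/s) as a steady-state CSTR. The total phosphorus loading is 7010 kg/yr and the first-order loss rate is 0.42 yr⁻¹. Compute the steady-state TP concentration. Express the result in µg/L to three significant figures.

Outflow Q = 8.78 m³/s × 3.156e+07 s/yr = 2.771e+08 m³/yr.
Steady-state CSTR mass balance: W = Q·C + k·V·C, so C = W/(Q + kV).
Q + kV = 2.771e+08 + 0.42·112000 = 2.771e+08 m³/yr.
C = 7010/2.771e+08 = 2.53e-05 kg/m³ = 0.0253 mg/L = 25.3 µg/L.

25.3 µg/L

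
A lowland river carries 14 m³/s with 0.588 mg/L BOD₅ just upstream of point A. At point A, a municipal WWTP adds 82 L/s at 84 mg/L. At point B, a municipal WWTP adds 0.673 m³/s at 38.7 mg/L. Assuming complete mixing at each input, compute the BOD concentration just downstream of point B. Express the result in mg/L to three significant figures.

2.79 mg/L

82 L/s = 0.082 m³/s.
After input A: C = (14·0.588 + 0.082·84) / 14.08 = 1.074 mg/L.
After input B: C = (14.08·1.074 + 0.673·38.7) / 14.76 = 2.79 mg/L.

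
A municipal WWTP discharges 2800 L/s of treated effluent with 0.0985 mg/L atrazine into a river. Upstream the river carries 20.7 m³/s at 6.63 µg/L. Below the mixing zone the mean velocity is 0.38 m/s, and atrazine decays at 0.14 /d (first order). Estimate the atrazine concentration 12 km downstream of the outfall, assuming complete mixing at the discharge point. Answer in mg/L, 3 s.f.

0.0167 mg/L

2800 L/s = 2.8 m³/s.
6.63 µg/L = 0.00663 mg/L.
After complete mixing, C₀ = (2.8·0.0985 + 20.7·0.00663) / 23.5 = 0.01758 mg/L.
Travel time t = 1.2e+04 m / 0.38 m/s = 3.158e+04 s = 0.3655 d.
C = 0.01758·exp(−0.14·0.3655) = 0.01758·0.9501 = 0.0167 mg/L.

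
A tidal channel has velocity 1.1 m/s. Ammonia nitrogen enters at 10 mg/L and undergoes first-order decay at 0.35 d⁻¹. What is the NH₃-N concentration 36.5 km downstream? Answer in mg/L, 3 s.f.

Travel time t = 36.5 km / 1.1 m/s = 3.65e+04/1.1 = 3.318e+04 s = 0.384 d.
First-order decay: C = 10·exp(−0.35·0.384) = 10·0.8742 = 8.742 mg/L.

8.74 mg/L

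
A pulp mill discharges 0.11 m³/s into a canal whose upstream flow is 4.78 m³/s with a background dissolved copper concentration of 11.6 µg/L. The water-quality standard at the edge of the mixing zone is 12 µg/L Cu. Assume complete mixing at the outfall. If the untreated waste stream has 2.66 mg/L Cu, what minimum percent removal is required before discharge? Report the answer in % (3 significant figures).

11.6 µg/L = 0.0116 mg/L.
12 µg/L = 0.012 mg/L.
Mass balance: 0.012·4.89 = 0.11·Cₑ + 4.78·0.0116.
Cₑ = (0.05868 − 0.05545) / 0.11 = 0.02938 mg/L.
Required removal = 1 − 0.02938/2.66 = 98.9 %.

98.9 %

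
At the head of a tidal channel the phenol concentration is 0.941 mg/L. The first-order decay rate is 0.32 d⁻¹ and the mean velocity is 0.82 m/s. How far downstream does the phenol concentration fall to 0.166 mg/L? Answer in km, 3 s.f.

From C = C₀·e^(−kt), t = ln(C₀/C)/k = ln(0.941/0.166)/0.32 = 1.735/0.32 = 5.422 d.
Distance = v·t = 0.82 m/s × 4.684e+05 s = 3.841e+05 m = 384.1 km.

384 km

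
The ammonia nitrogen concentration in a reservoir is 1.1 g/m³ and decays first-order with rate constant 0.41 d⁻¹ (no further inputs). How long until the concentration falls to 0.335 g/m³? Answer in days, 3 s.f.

2.90 d

t = ln(C₀/C)/k = ln(1.1/0.335)/0.41 = 1.189/0.41 = 2.9 d.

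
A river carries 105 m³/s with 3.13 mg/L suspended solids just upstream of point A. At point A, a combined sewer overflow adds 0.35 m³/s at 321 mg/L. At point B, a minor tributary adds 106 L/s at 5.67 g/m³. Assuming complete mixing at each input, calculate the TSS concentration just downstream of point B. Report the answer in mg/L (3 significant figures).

After input A: C = (105·3.13 + 0.35·321) / 105.3 = 4.186 mg/L.
106 L/s = 0.106 m³/s.
After input B: C = (105.3·4.186 + 0.106·5.67) / 105.5 = 4.188 mg/L.

4.19 mg/L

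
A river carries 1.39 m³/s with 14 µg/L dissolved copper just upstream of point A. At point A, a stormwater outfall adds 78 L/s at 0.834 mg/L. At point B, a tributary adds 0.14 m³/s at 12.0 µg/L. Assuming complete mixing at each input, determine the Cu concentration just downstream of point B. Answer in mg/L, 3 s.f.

0.0536 mg/L

14 µg/L = 0.014 mg/L.
78 L/s = 0.078 m³/s.
After input A: C = (1.39·0.014 + 0.078·0.834) / 1.468 = 0.05757 mg/L.
12.0 µg/L = 0.012 mg/L.
After input B: C = (1.468·0.05757 + 0.14·0.012) / 1.608 = 0.0536 mg/L.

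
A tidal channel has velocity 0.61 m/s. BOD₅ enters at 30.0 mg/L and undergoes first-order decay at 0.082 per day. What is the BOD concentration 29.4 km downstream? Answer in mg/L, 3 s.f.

28.7 mg/L

Travel time t = 29.4 km / 0.61 m/s = 2.94e+04/0.61 = 4.82e+04 s = 0.5578 d.
First-order decay: C = 30.0·exp(−0.082·0.5578) = 30.0·0.9553 = 28.66 mg/L.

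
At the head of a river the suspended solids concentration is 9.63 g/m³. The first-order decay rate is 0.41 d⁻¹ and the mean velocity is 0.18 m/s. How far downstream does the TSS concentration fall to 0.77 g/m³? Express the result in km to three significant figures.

95.8 km

From C = C₀·e^(−kt), t = ln(C₀/C)/k = ln(9.63/0.77)/0.41 = 2.526/0.41 = 6.162 d.
Distance = v·t = 0.18 m/s × 5.324e+05 s = 9.582e+04 m = 95.82 km.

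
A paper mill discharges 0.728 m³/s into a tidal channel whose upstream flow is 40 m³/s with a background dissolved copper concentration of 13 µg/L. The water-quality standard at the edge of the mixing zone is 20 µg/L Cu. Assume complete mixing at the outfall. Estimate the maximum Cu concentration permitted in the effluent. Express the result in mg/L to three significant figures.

13 µg/L = 0.013 mg/L.
20 µg/L = 0.02 mg/L.
Mass balance: 0.02·40.73 = 0.728·Cₑ + 40·0.013.
Cₑ = (0.8146 − 0.52) / 0.728 = 0.4046 mg/L.

0.405 mg/L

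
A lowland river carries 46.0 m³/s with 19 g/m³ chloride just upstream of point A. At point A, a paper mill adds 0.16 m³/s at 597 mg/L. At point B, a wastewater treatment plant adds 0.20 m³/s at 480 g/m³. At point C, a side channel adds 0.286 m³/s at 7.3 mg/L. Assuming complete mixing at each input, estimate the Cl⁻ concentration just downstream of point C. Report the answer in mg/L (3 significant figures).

22.9 mg/L

After input A: C = (46·19 + 0.16·597) / 46.16 = 21 mg/L.
After input B: C = (46.16·21 + 0.2·480) / 46.36 = 22.98 mg/L.
After input C: C = (46.36·22.98 + 0.286·7.3) / 46.65 = 22.89 mg/L.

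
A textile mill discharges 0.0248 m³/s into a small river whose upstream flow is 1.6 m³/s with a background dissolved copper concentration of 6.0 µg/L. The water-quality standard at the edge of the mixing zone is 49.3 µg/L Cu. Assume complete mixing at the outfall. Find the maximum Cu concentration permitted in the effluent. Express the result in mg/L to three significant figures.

2.84 mg/L

6.0 µg/L = 0.006 mg/L.
49.3 µg/L = 0.0493 mg/L.
Mass balance: 0.0493·1.625 = 0.0248·Cₑ + 1.6·0.006.
Cₑ = (0.0801 − 0.0096) / 0.0248 = 2.843 mg/L.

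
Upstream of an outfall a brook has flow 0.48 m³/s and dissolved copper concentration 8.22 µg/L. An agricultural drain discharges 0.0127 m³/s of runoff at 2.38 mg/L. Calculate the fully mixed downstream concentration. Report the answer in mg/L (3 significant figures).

0.0694 mg/L

8.22 µg/L = 0.00822 mg/L.
By mass balance at complete mixing, C = (0.0127·2.38 + 0.48·0.00822) / (0.0127 + 0.48) = 0.03417/0.4927 = 0.06936 mg/L.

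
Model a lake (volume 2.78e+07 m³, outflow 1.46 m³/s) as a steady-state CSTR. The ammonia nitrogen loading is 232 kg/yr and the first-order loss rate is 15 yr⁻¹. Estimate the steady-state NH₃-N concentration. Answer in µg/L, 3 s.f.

0.501 µg/L

Outflow Q = 1.46 m³/s × 3.156e+07 s/yr = 4.607e+07 m³/yr.
Steady-state CSTR mass balance: W = Q·C + k·V·C, so C = W/(Q + kV).
Q + kV = 4.607e+07 + 15·2.78e+07 = 4.631e+08 m³/yr.
C = 232/4.631e+08 = 5.01e-07 kg/m³ = 0.000501 mg/L = 0.501 µg/L.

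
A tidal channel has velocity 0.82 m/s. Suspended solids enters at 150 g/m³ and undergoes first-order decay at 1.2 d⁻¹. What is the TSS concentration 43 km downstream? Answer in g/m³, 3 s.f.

72.4 g/m³

Travel time t = 43 km / 0.82 m/s = 4.3e+04/0.82 = 5.244e+04 s = 0.6069 d.
First-order decay: C = 150·exp(−1.2·0.6069) = 150·0.4827 = 72.41 g/m³.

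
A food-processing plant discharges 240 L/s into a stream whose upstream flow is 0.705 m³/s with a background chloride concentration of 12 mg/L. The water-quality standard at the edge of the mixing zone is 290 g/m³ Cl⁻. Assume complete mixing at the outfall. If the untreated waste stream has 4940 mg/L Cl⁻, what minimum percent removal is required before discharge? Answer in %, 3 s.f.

77.6 %

240 L/s = 0.24 m³/s.
Mass balance: 290·0.945 = 0.24·Cₑ + 0.705·12.
Cₑ = (274.1 − 8.46) / 0.24 = 1107 mg/L.
Required removal = 1 − 1107/4940 = 77.6 %.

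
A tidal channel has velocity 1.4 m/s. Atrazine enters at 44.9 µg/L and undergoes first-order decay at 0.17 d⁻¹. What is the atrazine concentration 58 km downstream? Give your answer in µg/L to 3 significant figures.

41.4 µg/L

Travel time t = 58 km / 1.4 m/s = 5.8e+04/1.4 = 4.143e+04 s = 0.4795 d.
First-order decay: C = 44.9·exp(−0.17·0.4795) = 44.9·0.9217 = 41.39 µg/L.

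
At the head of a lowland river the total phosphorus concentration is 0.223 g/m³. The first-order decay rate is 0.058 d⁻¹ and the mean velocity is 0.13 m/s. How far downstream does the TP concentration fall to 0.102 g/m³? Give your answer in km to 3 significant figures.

151 km

From C = C₀·e^(−kt), t = ln(C₀/C)/k = ln(0.223/0.102)/0.058 = 0.7822/0.058 = 13.49 d.
Distance = v·t = 0.13 m/s × 1.165e+06 s = 1.515e+05 m = 151.5 km.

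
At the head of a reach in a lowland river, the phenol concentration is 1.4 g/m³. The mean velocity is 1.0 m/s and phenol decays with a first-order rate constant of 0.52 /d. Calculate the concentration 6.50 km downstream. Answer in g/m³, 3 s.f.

Travel time t = 6.50 km / 1.0 m/s = 6500/1.0 = 6500 s = 0.07523 d.
First-order decay: C = 1.4·exp(−0.52·0.07523) = 1.4·0.9616 = 1.346 g/m³.

1.35 g/m³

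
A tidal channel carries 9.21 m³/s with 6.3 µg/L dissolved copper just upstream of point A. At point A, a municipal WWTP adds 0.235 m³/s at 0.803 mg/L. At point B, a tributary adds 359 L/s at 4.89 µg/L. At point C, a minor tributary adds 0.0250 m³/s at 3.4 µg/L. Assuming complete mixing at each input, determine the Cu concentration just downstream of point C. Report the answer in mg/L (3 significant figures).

0.0253 mg/L

6.3 µg/L = 0.0063 mg/L.
After input A: C = (9.21·0.0063 + 0.235·0.803) / 9.445 = 0.02612 mg/L.
359 L/s = 0.359 m³/s.
4.89 µg/L = 0.00489 mg/L.
After input B: C = (9.445·0.02612 + 0.359·0.00489) / 9.804 = 0.02535 mg/L.
3.4 µg/L = 0.0034 mg/L.
After input C: C = (9.804·0.02535 + 0.025·0.0034) / 9.829 = 0.02529 mg/L.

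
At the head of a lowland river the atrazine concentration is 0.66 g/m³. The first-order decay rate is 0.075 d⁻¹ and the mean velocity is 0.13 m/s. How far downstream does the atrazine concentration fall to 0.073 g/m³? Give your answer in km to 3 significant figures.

From C = C₀·e^(−kt), t = ln(C₀/C)/k = ln(0.66/0.073)/0.075 = 2.202/0.075 = 29.36 d.
Distance = v·t = 0.13 m/s × 2.536e+06 s = 3.297e+05 m = 329.7 km.

330 km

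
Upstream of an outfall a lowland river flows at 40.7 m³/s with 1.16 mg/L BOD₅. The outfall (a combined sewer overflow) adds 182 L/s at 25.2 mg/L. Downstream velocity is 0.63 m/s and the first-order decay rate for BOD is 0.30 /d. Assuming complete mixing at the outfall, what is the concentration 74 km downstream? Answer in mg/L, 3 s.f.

0.843 mg/L

182 L/s = 0.182 m³/s.
After complete mixing, C₀ = (0.182·25.2 + 40.7·1.16) / 40.88 = 1.267 mg/L.
Travel time t = 7.4e+04 m / 0.63 m/s = 1.175e+05 s = 1.359 d.
C = 1.267·exp(−0.30·1.359) = 1.267·0.6651 = 0.8427 mg/L.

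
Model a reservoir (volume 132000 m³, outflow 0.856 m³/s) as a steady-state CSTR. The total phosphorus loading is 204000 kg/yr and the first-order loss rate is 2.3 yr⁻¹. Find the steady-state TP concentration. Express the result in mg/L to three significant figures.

7.47 mg/L

Outflow Q = 0.856 m³/s × 3.156e+07 s/yr = 2.701e+07 m³/yr.
Steady-state CSTR mass balance: W = Q·C + k·V·C, so C = W/(Q + kV).
Q + kV = 2.701e+07 + 2.3·132000 = 2.732e+07 m³/yr.
C = 204000/2.732e+07 = 0.007468 kg/m³ = 7.468 mg/L.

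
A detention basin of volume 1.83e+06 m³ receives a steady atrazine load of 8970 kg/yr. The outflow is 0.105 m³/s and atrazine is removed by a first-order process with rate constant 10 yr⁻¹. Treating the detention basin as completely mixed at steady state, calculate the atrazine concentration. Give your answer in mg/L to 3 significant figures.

0.415 mg/L

Outflow Q = 0.105 m³/s × 3.156e+07 s/yr = 3.314e+06 m³/yr.
Steady-state CSTR mass balance: W = Q·C + k·V·C, so C = W/(Q + kV).
Q + kV = 3.314e+06 + 10·1.83e+06 = 2.161e+07 m³/yr.
C = 8970/2.161e+07 = 0.000415 kg/m³ = 0.415 mg/L.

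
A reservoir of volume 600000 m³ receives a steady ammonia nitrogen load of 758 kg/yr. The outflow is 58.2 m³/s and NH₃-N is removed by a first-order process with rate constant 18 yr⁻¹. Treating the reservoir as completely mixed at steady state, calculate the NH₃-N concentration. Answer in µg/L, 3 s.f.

0.410 µg/L

Outflow Q = 58.2 m³/s × 3.156e+07 s/yr = 1.837e+09 m³/yr.
Steady-state CSTR mass balance: W = Q·C + k·V·C, so C = W/(Q + kV).
Q + kV = 1.837e+09 + 18·600000 = 1.847e+09 m³/yr.
C = 758/1.847e+09 = 4.103e-07 kg/m³ = 0.0004103 mg/L = 0.4103 µg/L.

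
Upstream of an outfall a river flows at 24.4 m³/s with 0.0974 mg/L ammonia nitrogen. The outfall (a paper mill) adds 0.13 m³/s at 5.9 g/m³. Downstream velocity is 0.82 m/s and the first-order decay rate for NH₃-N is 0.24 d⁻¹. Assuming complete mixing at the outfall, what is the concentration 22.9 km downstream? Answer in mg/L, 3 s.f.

0.119 mg/L

After complete mixing, C₀ = (0.13·5.9 + 24.4·0.0974) / 24.53 = 0.1282 mg/L.
Travel time t = 2.29e+04 m / 0.82 m/s = 2.793e+04 s = 0.3232 d.
C = 0.1282·exp(−0.24·0.3232) = 0.1282·0.9254 = 0.1186 mg/L.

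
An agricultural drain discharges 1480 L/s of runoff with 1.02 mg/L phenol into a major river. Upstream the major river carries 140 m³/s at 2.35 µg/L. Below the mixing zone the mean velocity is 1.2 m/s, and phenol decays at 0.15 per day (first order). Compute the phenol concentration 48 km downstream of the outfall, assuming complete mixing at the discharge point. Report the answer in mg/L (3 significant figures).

1480 L/s = 1.48 m³/s.
2.35 µg/L = 0.00235 mg/L.
After complete mixing, C₀ = (1.48·1.02 + 140·0.00235) / 141.5 = 0.013 mg/L.
Travel time t = 4.8e+04 m / 1.2 m/s = 4e+04 s = 0.463 d.
C = 0.013·exp(−0.15·0.463) = 0.013·0.9329 = 0.01212 mg/L.

0.0121 mg/L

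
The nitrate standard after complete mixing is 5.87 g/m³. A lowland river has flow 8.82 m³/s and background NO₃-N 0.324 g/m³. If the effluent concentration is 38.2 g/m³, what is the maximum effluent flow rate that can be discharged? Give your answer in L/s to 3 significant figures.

Mass balance at complete mixing: C_std·(Q_w + Q_r) = Q_w·C_e + Q_r·C_b.
Rearranging, Q_w = Q_r·(C_std − C_b)/(C_e − C_std) = 8.82·(5.87 − 0.324) / (38.2 − 5.87) = 1.513 m³/s.
= 1513 L/s.

1510 L/s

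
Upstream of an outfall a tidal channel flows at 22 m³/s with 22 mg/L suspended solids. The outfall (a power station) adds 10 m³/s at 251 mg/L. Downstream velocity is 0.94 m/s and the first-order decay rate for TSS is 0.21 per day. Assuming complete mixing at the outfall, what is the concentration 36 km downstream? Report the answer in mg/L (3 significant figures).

85.2 mg/L

After complete mixing, C₀ = (10·251 + 22·22) / 32 = 93.56 mg/L.
Travel time t = 3.6e+04 m / 0.94 m/s = 3.83e+04 s = 0.4433 d.
C = 93.56·exp(−0.21·0.4433) = 93.56·0.9111 = 85.25 mg/L.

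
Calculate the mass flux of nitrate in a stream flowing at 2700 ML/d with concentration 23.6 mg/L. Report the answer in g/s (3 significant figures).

738 g/s

2700 ML/d = 31.25 m³/s.
Mass flux = Q·C = 31.25 m³/s × 23.6 g/m³ = 737.5 g/s.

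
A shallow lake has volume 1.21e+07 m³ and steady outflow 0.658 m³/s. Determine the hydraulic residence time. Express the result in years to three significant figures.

0.583 yr

Q = 0.658 m³/s × 3.156e+07 s/yr = 2.076e+07 m³/yr.
Hydraulic residence time τ = V/Q = 1.21e+07/2.076e+07 = 0.5827 yr.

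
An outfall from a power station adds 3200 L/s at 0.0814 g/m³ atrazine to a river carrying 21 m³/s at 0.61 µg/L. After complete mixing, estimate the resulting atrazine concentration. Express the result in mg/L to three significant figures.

3200 L/s = 3.2 m³/s.
0.61 µg/L = 0.00061 mg/L.
Flow-weighted mixing gives C = (3.2·0.0814 + 21·0.00061) / (3.2 + 21) = 0.2733/24.2 = 0.01129 mg/L.

0.0113 mg/L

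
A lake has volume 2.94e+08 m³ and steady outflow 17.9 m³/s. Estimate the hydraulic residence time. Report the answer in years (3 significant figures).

0.520 yr

Q = 17.9 m³/s × 3.156e+07 s/yr = 5.649e+08 m³/yr.
Hydraulic residence time τ = V/Q = 2.94e+08/5.649e+08 = 0.5205 yr.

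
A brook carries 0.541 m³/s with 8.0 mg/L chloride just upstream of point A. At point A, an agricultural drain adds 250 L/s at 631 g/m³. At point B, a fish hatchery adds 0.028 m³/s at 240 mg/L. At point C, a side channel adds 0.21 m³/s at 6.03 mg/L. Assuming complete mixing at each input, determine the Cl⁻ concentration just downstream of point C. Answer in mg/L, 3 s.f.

165 mg/L

250 L/s = 0.25 m³/s.
After input A: C = (0.541·8 + 0.25·631) / 0.791 = 204.9 mg/L.
After input B: C = (0.791·204.9 + 0.028·240) / 0.819 = 206.1 mg/L.
After input C: C = (0.819·206.1 + 0.21·6.03) / 1.029 = 165.3 mg/L.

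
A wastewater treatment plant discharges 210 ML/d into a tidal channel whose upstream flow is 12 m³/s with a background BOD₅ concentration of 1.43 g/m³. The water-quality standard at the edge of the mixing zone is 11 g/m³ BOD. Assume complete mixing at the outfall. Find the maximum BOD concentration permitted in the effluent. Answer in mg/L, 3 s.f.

210 ML/d = 2.431 m³/s.
Mass balance: 11·14.43 = 2.431·Cₑ + 12·1.43.
Cₑ = (158.7 − 17.16) / 2.431 = 58.25 mg/L.

58.2 mg/L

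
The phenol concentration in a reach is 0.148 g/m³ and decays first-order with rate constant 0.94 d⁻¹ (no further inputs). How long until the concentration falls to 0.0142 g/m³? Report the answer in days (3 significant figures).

t = ln(C₀/C)/k = ln(0.148/0.0142)/0.94 = 2.344/0.94 = 2.494 d.

2.49 d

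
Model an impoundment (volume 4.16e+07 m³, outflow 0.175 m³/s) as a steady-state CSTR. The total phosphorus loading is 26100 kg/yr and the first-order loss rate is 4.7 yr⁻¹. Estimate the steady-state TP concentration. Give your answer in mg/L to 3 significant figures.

Outflow Q = 0.175 m³/s × 3.156e+07 s/yr = 5.523e+06 m³/yr.
Steady-state CSTR mass balance: W = Q·C + k·V·C, so C = W/(Q + kV).
Q + kV = 5.523e+06 + 4.7·4.16e+07 = 2.01e+08 m³/yr.
C = 26100/2.01e+08 = 0.0001298 kg/m³ = 0.1298 mg/L.

0.130 mg/L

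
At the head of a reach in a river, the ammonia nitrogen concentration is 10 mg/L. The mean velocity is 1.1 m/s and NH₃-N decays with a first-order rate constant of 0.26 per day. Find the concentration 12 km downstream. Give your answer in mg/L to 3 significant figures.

Travel time t = 12 km / 1.1 m/s = 1.2e+04/1.1 = 1.091e+04 s = 0.1263 d.
First-order decay: C = 10·exp(−0.26·0.1263) = 10·0.9677 = 9.677 mg/L.

9.68 mg/L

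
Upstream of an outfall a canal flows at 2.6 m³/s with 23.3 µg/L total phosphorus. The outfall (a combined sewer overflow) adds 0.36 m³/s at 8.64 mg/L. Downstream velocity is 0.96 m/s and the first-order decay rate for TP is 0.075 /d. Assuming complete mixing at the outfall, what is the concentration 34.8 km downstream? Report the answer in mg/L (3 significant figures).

23.3 µg/L = 0.0233 mg/L.
After complete mixing, C₀ = (0.36·8.64 + 2.6·0.0233) / 2.96 = 1.071 mg/L.
Travel time t = 3.48e+04 m / 0.96 m/s = 3.625e+04 s = 0.4196 d.
C = 1.071·exp(−0.075·0.4196) = 1.071·0.969 = 1.038 mg/L.

1.04 mg/L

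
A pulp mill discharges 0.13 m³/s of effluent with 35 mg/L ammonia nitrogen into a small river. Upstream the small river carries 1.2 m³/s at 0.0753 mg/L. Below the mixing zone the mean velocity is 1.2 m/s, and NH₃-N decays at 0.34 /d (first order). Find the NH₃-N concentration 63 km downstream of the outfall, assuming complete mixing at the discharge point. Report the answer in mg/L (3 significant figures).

2.84 mg/L

After complete mixing, C₀ = (0.13·35 + 1.2·0.0753) / 1.33 = 3.489 mg/L.
Travel time t = 6.3e+04 m / 1.2 m/s = 5.25e+04 s = 0.6076 d.
C = 3.489·exp(−0.34·0.6076) = 3.489·0.8133 = 2.838 mg/L.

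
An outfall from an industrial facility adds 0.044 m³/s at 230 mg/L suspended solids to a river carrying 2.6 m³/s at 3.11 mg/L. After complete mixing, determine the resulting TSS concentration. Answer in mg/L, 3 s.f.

6.89 mg/L

Conservation of mass across the mixing zone: C = (0.044·230 + 2.6·3.11) / (0.044 + 2.6) = 18.21/2.644 = 6.886 mg/L.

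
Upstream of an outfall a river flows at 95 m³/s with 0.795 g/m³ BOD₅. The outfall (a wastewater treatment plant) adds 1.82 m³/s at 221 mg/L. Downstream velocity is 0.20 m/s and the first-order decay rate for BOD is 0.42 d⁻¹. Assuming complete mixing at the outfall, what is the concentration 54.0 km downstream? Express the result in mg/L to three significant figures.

After complete mixing, C₀ = (1.82·221 + 95·0.795) / 96.82 = 4.934 mg/L.
Travel time t = 5.4e+04 m / 0.20 m/s = 2.7e+05 s = 3.125 d.
C = 4.934·exp(−0.42·3.125) = 4.934·0.2691 = 1.328 mg/L.

1.33 mg/L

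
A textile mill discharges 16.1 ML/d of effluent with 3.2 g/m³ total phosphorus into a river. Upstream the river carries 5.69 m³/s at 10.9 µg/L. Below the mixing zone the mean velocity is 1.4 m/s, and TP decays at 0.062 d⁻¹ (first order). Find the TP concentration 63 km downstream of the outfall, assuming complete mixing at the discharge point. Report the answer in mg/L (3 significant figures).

16.1 ML/d = 0.1863 m³/s.
10.9 µg/L = 0.0109 mg/L.
After complete mixing, C₀ = (0.1863·3.2 + 5.69·0.0109) / 5.876 = 0.112 mg/L.
Travel time t = 6.3e+04 m / 1.4 m/s = 4.5e+04 s = 0.5208 d.
C = 0.112·exp(−0.062·0.5208) = 0.112·0.9682 = 0.1085 mg/L.

0.108 mg/L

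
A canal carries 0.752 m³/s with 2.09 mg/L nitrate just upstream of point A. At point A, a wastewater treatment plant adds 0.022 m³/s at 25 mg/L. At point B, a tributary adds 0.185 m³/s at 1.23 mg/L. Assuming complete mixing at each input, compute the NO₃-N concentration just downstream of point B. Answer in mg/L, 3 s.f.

2.45 mg/L

After input A: C = (0.752·2.09 + 0.022·25) / 0.774 = 2.741 mg/L.
After input B: C = (0.774·2.741 + 0.185·1.23) / 0.959 = 2.45 mg/L.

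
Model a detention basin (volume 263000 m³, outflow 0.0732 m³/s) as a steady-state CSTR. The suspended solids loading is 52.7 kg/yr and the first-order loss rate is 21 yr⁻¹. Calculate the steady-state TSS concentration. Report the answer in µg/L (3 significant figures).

Outflow Q = 0.0732 m³/s × 3.156e+07 s/yr = 2.31e+06 m³/yr.
Steady-state CSTR mass balance: W = Q·C + k·V·C, so C = W/(Q + kV).
Q + kV = 2.31e+06 + 21·263000 = 7.833e+06 m³/yr.
C = 52.7/7.833e+06 = 6.728e-06 kg/m³ = 0.006728 mg/L = 6.728 µg/L.

6.73 µg/L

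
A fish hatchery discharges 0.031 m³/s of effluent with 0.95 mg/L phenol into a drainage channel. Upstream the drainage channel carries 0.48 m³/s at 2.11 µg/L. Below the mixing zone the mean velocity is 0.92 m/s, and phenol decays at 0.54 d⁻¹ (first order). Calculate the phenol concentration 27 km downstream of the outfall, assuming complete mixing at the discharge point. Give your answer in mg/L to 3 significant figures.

0.0496 mg/L

2.11 µg/L = 0.00211 mg/L.
After complete mixing, C₀ = (0.031·0.95 + 0.48·0.00211) / 0.511 = 0.05961 mg/L.
Travel time t = 2.7e+04 m / 0.92 m/s = 2.935e+04 s = 0.3397 d.
C = 0.05961·exp(−0.54·0.3397) = 0.05961·0.8324 = 0.04962 mg/L.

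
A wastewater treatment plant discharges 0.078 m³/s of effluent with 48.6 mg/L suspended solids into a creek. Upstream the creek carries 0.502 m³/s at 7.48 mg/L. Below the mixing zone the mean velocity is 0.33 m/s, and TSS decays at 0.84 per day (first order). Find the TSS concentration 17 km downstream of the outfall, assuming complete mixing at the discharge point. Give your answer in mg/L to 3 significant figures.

7.88 mg/L

After complete mixing, C₀ = (0.078·48.6 + 0.502·7.48) / 0.58 = 13.01 mg/L.
Travel time t = 1.7e+04 m / 0.33 m/s = 5.152e+04 s = 0.5962 d.
C = 13.01·exp(−0.84·0.5962) = 13.01·0.606 = 7.884 mg/L.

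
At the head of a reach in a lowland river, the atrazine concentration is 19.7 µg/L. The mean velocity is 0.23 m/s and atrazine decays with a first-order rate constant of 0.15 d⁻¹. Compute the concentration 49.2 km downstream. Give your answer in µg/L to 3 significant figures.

Travel time t = 49.2 km / 0.23 m/s = 4.92e+04/0.23 = 2.139e+05 s = 2.476 d.
First-order decay: C = 19.7·exp(−0.15·2.476) = 19.7·0.6898 = 13.59 µg/L.

13.6 µg/L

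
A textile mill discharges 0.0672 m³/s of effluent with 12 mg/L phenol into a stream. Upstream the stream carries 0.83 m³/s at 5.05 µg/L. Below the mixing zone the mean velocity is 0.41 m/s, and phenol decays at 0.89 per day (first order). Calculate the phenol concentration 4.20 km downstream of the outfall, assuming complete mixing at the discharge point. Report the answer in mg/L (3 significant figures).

5.05 µg/L = 0.00505 mg/L.
After complete mixing, C₀ = (0.0672·12 + 0.83·0.00505) / 0.8972 = 0.9035 mg/L.
Travel time t = 4200 m / 0.41 m/s = 1.024e+04 s = 0.1186 d.
C = 0.9035·exp(−0.89·0.1186) = 0.9035·0.8999 = 0.813 mg/L.

0.813 mg/L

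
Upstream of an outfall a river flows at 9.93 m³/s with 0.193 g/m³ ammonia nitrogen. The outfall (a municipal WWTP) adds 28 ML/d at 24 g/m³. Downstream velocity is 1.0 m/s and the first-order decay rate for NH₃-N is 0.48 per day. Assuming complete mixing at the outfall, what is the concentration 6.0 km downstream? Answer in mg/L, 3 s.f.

0.914 mg/L

28 ML/d = 0.3241 m³/s.
After complete mixing, C₀ = (0.3241·24 + 9.93·0.193) / 10.25 = 0.9454 mg/L.
Travel time t = 6000 m / 1.0 m/s = 6000 s = 0.06944 d.
C = 0.9454·exp(−0.48·0.06944) = 0.9454·0.9672 = 0.9144 mg/L.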